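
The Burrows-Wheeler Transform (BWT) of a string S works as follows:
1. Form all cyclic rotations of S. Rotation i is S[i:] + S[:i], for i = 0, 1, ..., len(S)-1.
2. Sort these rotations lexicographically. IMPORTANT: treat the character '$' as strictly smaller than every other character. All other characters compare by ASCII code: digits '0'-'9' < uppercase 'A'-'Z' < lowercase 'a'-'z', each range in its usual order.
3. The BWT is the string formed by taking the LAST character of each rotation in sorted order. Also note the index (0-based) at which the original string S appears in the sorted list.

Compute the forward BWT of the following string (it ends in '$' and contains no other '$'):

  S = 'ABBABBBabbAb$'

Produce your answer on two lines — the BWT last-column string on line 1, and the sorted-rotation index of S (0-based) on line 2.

Answer: b$BbBAABBBAba
1

Derivation:
All 13 rotations (rotation i = S[i:]+S[:i]):
  rot[0] = ABBABBBabbAb$
  rot[1] = BBABBBabbAb$A
  rot[2] = BABBBabbAb$AB
  rot[3] = ABBBabbAb$ABB
  rot[4] = BBBabbAb$ABBA
  rot[5] = BBabbAb$ABBAB
  rot[6] = BabbAb$ABBABB
  rot[7] = abbAb$ABBABBB
  rot[8] = bbAb$ABBABBBa
  rot[9] = bAb$ABBABBBab
  rot[10] = Ab$ABBABBBabb
  rot[11] = b$ABBABBBabbA
  rot[12] = $ABBABBBabbAb
Sorted (with $ < everything):
  sorted[0] = $ABBABBBabbAb  (last char: 'b')
  sorted[1] = ABBABBBabbAb$  (last char: '$')
  sorted[2] = ABBBabbAb$ABB  (last char: 'B')
  sorted[3] = Ab$ABBABBBabb  (last char: 'b')
  sorted[4] = BABBBabbAb$AB  (last char: 'B')
  sorted[5] = BBABBBabbAb$A  (last char: 'A')
  sorted[6] = BBBabbAb$ABBA  (last char: 'A')
  sorted[7] = BBabbAb$ABBAB  (last char: 'B')
  sorted[8] = BabbAb$ABBABB  (last char: 'B')
  sorted[9] = abbAb$ABBABBB  (last char: 'B')
  sorted[10] = b$ABBABBBabbA  (last char: 'A')
  sorted[11] = bAb$ABBABBBab  (last char: 'b')
  sorted[12] = bbAb$ABBABBBa  (last char: 'a')
Last column: b$BbBAABBBAba
Original string S is at sorted index 1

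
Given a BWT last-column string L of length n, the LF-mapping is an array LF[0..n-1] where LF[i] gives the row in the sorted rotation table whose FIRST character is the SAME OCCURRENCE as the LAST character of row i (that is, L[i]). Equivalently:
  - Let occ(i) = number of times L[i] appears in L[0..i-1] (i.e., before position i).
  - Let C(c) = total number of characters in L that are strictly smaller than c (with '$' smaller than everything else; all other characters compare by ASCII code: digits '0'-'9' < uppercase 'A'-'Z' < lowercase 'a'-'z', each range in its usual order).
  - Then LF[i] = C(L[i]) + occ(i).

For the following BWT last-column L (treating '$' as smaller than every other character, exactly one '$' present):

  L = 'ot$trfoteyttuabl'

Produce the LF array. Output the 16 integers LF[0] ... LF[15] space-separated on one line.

Answer: 6 9 0 10 8 4 7 11 3 15 12 13 14 1 2 5

Derivation:
Char counts: '$':1, 'a':1, 'b':1, 'e':1, 'f':1, 'l':1, 'o':2, 'r':1, 't':5, 'u':1, 'y':1
C (first-col start): C('$')=0, C('a')=1, C('b')=2, C('e')=3, C('f')=4, C('l')=5, C('o')=6, C('r')=8, C('t')=9, C('u')=14, C('y')=15
L[0]='o': occ=0, LF[0]=C('o')+0=6+0=6
L[1]='t': occ=0, LF[1]=C('t')+0=9+0=9
L[2]='$': occ=0, LF[2]=C('$')+0=0+0=0
L[3]='t': occ=1, LF[3]=C('t')+1=9+1=10
L[4]='r': occ=0, LF[4]=C('r')+0=8+0=8
L[5]='f': occ=0, LF[5]=C('f')+0=4+0=4
L[6]='o': occ=1, LF[6]=C('o')+1=6+1=7
L[7]='t': occ=2, LF[7]=C('t')+2=9+2=11
L[8]='e': occ=0, LF[8]=C('e')+0=3+0=3
L[9]='y': occ=0, LF[9]=C('y')+0=15+0=15
L[10]='t': occ=3, LF[10]=C('t')+3=9+3=12
L[11]='t': occ=4, LF[11]=C('t')+4=9+4=13
L[12]='u': occ=0, LF[12]=C('u')+0=14+0=14
L[13]='a': occ=0, LF[13]=C('a')+0=1+0=1
L[14]='b': occ=0, LF[14]=C('b')+0=2+0=2
L[15]='l': occ=0, LF[15]=C('l')+0=5+0=5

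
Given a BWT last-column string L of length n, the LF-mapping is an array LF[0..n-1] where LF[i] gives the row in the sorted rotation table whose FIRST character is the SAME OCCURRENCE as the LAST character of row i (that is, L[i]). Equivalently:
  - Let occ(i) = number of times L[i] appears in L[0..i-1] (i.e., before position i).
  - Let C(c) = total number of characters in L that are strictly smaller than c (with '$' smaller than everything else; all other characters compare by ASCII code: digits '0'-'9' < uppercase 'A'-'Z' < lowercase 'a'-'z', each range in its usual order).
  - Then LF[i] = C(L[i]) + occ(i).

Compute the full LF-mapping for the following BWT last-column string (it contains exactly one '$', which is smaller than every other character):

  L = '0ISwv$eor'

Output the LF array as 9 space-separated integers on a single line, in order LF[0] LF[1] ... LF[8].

Char counts: '$':1, '0':1, 'I':1, 'S':1, 'e':1, 'o':1, 'r':1, 'v':1, 'w':1
C (first-col start): C('$')=0, C('0')=1, C('I')=2, C('S')=3, C('e')=4, C('o')=5, C('r')=6, C('v')=7, C('w')=8
L[0]='0': occ=0, LF[0]=C('0')+0=1+0=1
L[1]='I': occ=0, LF[1]=C('I')+0=2+0=2
L[2]='S': occ=0, LF[2]=C('S')+0=3+0=3
L[3]='w': occ=0, LF[3]=C('w')+0=8+0=8
L[4]='v': occ=0, LF[4]=C('v')+0=7+0=7
L[5]='$': occ=0, LF[5]=C('$')+0=0+0=0
L[6]='e': occ=0, LF[6]=C('e')+0=4+0=4
L[7]='o': occ=0, LF[7]=C('o')+0=5+0=5
L[8]='r': occ=0, LF[8]=C('r')+0=6+0=6

Answer: 1 2 3 8 7 0 4 5 6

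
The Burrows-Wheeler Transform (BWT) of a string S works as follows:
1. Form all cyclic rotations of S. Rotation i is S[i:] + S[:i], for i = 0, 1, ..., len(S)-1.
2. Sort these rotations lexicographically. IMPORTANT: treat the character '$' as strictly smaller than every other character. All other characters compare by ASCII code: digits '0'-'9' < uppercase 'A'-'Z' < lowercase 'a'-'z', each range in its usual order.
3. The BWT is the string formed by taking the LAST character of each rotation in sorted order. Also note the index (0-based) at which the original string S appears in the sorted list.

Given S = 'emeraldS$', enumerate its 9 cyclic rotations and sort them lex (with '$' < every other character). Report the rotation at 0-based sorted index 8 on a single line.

All 9 rotations (rotation i = S[i:]+S[:i]):
  rot[0] = emeraldS$
  rot[1] = meraldS$e
  rot[2] = eraldS$em
  rot[3] = raldS$eme
  rot[4] = aldS$emer
  rot[5] = ldS$emera
  rot[6] = dS$emeral
  rot[7] = S$emerald
  rot[8] = $emeraldS
Sorted (with $ < everything):
  sorted[0] = $emeraldS
  sorted[1] = S$emerald
  sorted[2] = aldS$emer
  sorted[3] = dS$emeral
  sorted[4] = emeraldS$
  sorted[5] = eraldS$em
  sorted[6] = ldS$emera
  sorted[7] = meraldS$e
  sorted[8] = raldS$eme
sorted[8] = raldS$eme

Answer: raldS$eme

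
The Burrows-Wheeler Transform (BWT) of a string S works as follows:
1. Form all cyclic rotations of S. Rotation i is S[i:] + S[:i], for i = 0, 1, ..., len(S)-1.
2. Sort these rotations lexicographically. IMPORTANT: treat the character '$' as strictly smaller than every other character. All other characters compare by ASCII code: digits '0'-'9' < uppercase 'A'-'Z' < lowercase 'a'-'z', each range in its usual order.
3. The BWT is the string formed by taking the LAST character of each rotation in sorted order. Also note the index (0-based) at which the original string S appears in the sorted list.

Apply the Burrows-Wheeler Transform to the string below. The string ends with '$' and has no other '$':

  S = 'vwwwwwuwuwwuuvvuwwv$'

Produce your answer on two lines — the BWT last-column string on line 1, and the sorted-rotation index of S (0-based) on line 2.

Answer: vwuwwvwvu$wwuwuwuwwv
9

Derivation:
All 20 rotations (rotation i = S[i:]+S[:i]):
  rot[0] = vwwwwwuwuwwuuvvuwwv$
  rot[1] = wwwwwuwuwwuuvvuwwv$v
  rot[2] = wwwwuwuwwuuvvuwwv$vw
  rot[3] = wwwuwuwwuuvvuwwv$vww
  rot[4] = wwuwuwwuuvvuwwv$vwww
  rot[5] = wuwuwwuuvvuwwv$vwwww
  rot[6] = uwuwwuuvvuwwv$vwwwww
  rot[7] = wuwwuuvvuwwv$vwwwwwu
  rot[8] = uwwuuvvuwwv$vwwwwwuw
  rot[9] = wwuuvvuwwv$vwwwwwuwu
  rot[10] = wuuvvuwwv$vwwwwwuwuw
  rot[11] = uuvvuwwv$vwwwwwuwuww
  rot[12] = uvvuwwv$vwwwwwuwuwwu
  rot[13] = vvuwwv$vwwwwwuwuwwuu
  rot[14] = vuwwv$vwwwwwuwuwwuuv
  rot[15] = uwwv$vwwwwwuwuwwuuvv
  rot[16] = wwv$vwwwwwuwuwwuuvvu
  rot[17] = wv$vwwwwwuwuwwuuvvuw
  rot[18] = v$vwwwwwuwuwwuuvvuww
  rot[19] = $vwwwwwuwuwwuuvvuwwv
Sorted (with $ < everything):
  sorted[0] = $vwwwwwuwuwwuuvvuwwv  (last char: 'v')
  sorted[1] = uuvvuwwv$vwwwwwuwuww  (last char: 'w')
  sorted[2] = uvvuwwv$vwwwwwuwuwwu  (last char: 'u')
  sorted[3] = uwuwwuuvvuwwv$vwwwww  (last char: 'w')
  sorted[4] = uwwuuvvuwwv$vwwwwwuw  (last char: 'w')
  sorted[5] = uwwv$vwwwwwuwuwwuuvv  (last char: 'v')
  sorted[6] = v$vwwwwwuwuwwuuvvuww  (last char: 'w')
  sorted[7] = vuwwv$vwwwwwuwuwwuuv  (last char: 'v')
  sorted[8] = vvuwwv$vwwwwwuwuwwuu  (last char: 'u')
  sorted[9] = vwwwwwuwuwwuuvvuwwv$  (last char: '$')
  sorted[10] = wuuvvuwwv$vwwwwwuwuw  (last char: 'w')
  sorted[11] = wuwuwwuuvvuwwv$vwwww  (last char: 'w')
  sorted[12] = wuwwuuvvuwwv$vwwwwwu  (last char: 'u')
  sorted[13] = wv$vwwwwwuwuwwuuvvuw  (last char: 'w')
  sorted[14] = wwuuvvuwwv$vwwwwwuwu  (last char: 'u')
  sorted[15] = wwuwuwwuuvvuwwv$vwww  (last char: 'w')
  sorted[16] = wwv$vwwwwwuwuwwuuvvu  (last char: 'u')
  sorted[17] = wwwuwuwwuuvvuwwv$vww  (last char: 'w')
  sorted[18] = wwwwuwuwwuuvvuwwv$vw  (last char: 'w')
  sorted[19] = wwwwwuwuwwuuvvuwwv$v  (last char: 'v')
Last column: vwuwwvwvu$wwuwuwuwwv
Original string S is at sorted index 9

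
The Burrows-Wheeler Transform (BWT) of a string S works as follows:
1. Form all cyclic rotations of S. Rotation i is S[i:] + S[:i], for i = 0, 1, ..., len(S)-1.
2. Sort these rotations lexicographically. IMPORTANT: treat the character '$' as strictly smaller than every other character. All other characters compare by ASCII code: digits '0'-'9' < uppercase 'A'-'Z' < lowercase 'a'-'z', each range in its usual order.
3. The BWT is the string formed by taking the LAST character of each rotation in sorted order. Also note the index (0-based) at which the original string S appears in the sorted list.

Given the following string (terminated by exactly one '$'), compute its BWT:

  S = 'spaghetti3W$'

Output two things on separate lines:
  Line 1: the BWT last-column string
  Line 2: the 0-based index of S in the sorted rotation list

All 12 rotations (rotation i = S[i:]+S[:i]):
  rot[0] = spaghetti3W$
  rot[1] = paghetti3W$s
  rot[2] = aghetti3W$sp
  rot[3] = ghetti3W$spa
  rot[4] = hetti3W$spag
  rot[5] = etti3W$spagh
  rot[6] = tti3W$spaghe
  rot[7] = ti3W$spaghet
  rot[8] = i3W$spaghett
  rot[9] = 3W$spaghetti
  rot[10] = W$spaghetti3
  rot[11] = $spaghetti3W
Sorted (with $ < everything):
  sorted[0] = $spaghetti3W  (last char: 'W')
  sorted[1] = 3W$spaghetti  (last char: 'i')
  sorted[2] = W$spaghetti3  (last char: '3')
  sorted[3] = aghetti3W$sp  (last char: 'p')
  sorted[4] = etti3W$spagh  (last char: 'h')
  sorted[5] = ghetti3W$spa  (last char: 'a')
  sorted[6] = hetti3W$spag  (last char: 'g')
  sorted[7] = i3W$spaghett  (last char: 't')
  sorted[8] = paghetti3W$s  (last char: 's')
  sorted[9] = spaghetti3W$  (last char: '$')
  sorted[10] = ti3W$spaghet  (last char: 't')
  sorted[11] = tti3W$spaghe  (last char: 'e')
Last column: Wi3phagts$te
Original string S is at sorted index 9

Answer: Wi3phagts$te
9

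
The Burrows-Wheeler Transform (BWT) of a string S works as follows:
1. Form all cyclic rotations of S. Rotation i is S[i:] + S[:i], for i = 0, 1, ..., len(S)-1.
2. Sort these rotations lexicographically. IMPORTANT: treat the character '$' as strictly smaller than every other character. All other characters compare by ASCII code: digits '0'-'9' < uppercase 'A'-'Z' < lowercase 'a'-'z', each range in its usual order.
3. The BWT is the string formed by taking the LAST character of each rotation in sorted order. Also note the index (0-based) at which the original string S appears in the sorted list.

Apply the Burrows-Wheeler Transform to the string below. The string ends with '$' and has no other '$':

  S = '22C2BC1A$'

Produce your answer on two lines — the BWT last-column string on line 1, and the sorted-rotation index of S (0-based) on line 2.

All 9 rotations (rotation i = S[i:]+S[:i]):
  rot[0] = 22C2BC1A$
  rot[1] = 2C2BC1A$2
  rot[2] = C2BC1A$22
  rot[3] = 2BC1A$22C
  rot[4] = BC1A$22C2
  rot[5] = C1A$22C2B
  rot[6] = 1A$22C2BC
  rot[7] = A$22C2BC1
  rot[8] = $22C2BC1A
Sorted (with $ < everything):
  sorted[0] = $22C2BC1A  (last char: 'A')
  sorted[1] = 1A$22C2BC  (last char: 'C')
  sorted[2] = 22C2BC1A$  (last char: '$')
  sorted[3] = 2BC1A$22C  (last char: 'C')
  sorted[4] = 2C2BC1A$2  (last char: '2')
  sorted[5] = A$22C2BC1  (last char: '1')
  sorted[6] = BC1A$22C2  (last char: '2')
  sorted[7] = C1A$22C2B  (last char: 'B')
  sorted[8] = C2BC1A$22  (last char: '2')
Last column: AC$C212B2
Original string S is at sorted index 2

Answer: AC$C212B2
2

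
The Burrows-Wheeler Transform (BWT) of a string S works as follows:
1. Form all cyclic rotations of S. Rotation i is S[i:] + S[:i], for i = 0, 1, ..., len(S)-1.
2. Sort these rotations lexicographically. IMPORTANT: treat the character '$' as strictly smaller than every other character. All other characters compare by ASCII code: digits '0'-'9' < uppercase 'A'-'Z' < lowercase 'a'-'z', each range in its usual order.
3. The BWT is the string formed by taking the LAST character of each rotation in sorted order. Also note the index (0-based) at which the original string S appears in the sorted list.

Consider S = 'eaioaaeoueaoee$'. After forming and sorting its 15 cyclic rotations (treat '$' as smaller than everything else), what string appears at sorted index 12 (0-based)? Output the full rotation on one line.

All 15 rotations (rotation i = S[i:]+S[:i]):
  rot[0] = eaioaaeoueaoee$
  rot[1] = aioaaeoueaoee$e
  rot[2] = ioaaeoueaoee$ea
  rot[3] = oaaeoueaoee$eai
  rot[4] = aaeoueaoee$eaio
  rot[5] = aeoueaoee$eaioa
  rot[6] = eoueaoee$eaioaa
  rot[7] = oueaoee$eaioaae
  rot[8] = ueaoee$eaioaaeo
  rot[9] = eaoee$eaioaaeou
  rot[10] = aoee$eaioaaeoue
  rot[11] = oee$eaioaaeouea
  rot[12] = ee$eaioaaeoueao
  rot[13] = e$eaioaaeoueaoe
  rot[14] = $eaioaaeoueaoee
Sorted (with $ < everything):
  sorted[0] = $eaioaaeoueaoee
  sorted[1] = aaeoueaoee$eaio
  sorted[2] = aeoueaoee$eaioa
  sorted[3] = aioaaeoueaoee$e
  sorted[4] = aoee$eaioaaeoue
  sorted[5] = e$eaioaaeoueaoe
  sorted[6] = eaioaaeoueaoee$
  sorted[7] = eaoee$eaioaaeou
  sorted[8] = ee$eaioaaeoueao
  sorted[9] = eoueaoee$eaioaa
  sorted[10] = ioaaeoueaoee$ea
  sorted[11] = oaaeoueaoee$eai
  sorted[12] = oee$eaioaaeouea
  sorted[13] = oueaoee$eaioaae
  sorted[14] = ueaoee$eaioaaeo
sorted[12] = oee$eaioaaeouea

Answer: oee$eaioaaeouea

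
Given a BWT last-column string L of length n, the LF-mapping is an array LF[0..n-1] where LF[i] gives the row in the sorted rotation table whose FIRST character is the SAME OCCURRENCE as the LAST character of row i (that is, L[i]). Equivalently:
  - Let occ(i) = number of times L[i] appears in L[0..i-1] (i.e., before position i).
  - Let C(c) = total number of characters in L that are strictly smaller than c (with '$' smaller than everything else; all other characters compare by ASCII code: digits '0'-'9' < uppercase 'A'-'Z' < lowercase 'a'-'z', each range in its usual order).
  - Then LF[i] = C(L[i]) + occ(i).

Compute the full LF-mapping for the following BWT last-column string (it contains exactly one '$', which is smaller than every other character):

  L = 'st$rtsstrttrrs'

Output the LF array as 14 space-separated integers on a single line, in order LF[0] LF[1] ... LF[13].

Char counts: '$':1, 'r':4, 's':4, 't':5
C (first-col start): C('$')=0, C('r')=1, C('s')=5, C('t')=9
L[0]='s': occ=0, LF[0]=C('s')+0=5+0=5
L[1]='t': occ=0, LF[1]=C('t')+0=9+0=9
L[2]='$': occ=0, LF[2]=C('$')+0=0+0=0
L[3]='r': occ=0, LF[3]=C('r')+0=1+0=1
L[4]='t': occ=1, LF[4]=C('t')+1=9+1=10
L[5]='s': occ=1, LF[5]=C('s')+1=5+1=6
L[6]='s': occ=2, LF[6]=C('s')+2=5+2=7
L[7]='t': occ=2, LF[7]=C('t')+2=9+2=11
L[8]='r': occ=1, LF[8]=C('r')+1=1+1=2
L[9]='t': occ=3, LF[9]=C('t')+3=9+3=12
L[10]='t': occ=4, LF[10]=C('t')+4=9+4=13
L[11]='r': occ=2, LF[11]=C('r')+2=1+2=3
L[12]='r': occ=3, LF[12]=C('r')+3=1+3=4
L[13]='s': occ=3, LF[13]=C('s')+3=5+3=8

Answer: 5 9 0 1 10 6 7 11 2 12 13 3 4 8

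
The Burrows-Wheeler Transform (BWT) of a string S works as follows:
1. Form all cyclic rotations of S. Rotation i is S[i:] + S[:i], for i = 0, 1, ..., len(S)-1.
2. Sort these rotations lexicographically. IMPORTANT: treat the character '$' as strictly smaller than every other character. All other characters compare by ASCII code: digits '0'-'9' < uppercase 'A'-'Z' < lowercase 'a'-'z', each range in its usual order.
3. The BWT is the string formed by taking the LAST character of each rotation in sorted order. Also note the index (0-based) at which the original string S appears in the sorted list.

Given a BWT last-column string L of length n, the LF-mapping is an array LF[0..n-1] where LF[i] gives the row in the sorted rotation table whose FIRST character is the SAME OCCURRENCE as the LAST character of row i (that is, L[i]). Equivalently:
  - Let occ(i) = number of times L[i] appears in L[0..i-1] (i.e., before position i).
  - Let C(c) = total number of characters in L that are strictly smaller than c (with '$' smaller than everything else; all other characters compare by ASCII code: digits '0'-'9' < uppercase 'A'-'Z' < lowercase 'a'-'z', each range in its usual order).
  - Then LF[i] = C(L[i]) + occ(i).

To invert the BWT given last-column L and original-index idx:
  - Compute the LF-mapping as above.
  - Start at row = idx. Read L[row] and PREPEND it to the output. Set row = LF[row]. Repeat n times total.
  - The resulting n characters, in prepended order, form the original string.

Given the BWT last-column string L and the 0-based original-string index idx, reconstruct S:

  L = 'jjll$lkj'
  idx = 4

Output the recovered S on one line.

LF mapping: 1 2 5 6 0 7 4 3
Walk LF starting at row 4, prepending L[row]:
  step 1: row=4, L[4]='$', prepend. Next row=LF[4]=0
  step 2: row=0, L[0]='j', prepend. Next row=LF[0]=1
  step 3: row=1, L[1]='j', prepend. Next row=LF[1]=2
  step 4: row=2, L[2]='l', prepend. Next row=LF[2]=5
  step 5: row=5, L[5]='l', prepend. Next row=LF[5]=7
  step 6: row=7, L[7]='j', prepend. Next row=LF[7]=3
  step 7: row=3, L[3]='l', prepend. Next row=LF[3]=6
  step 8: row=6, L[6]='k', prepend. Next row=LF[6]=4
Reversed output: kljlljj$

Answer: kljlljj$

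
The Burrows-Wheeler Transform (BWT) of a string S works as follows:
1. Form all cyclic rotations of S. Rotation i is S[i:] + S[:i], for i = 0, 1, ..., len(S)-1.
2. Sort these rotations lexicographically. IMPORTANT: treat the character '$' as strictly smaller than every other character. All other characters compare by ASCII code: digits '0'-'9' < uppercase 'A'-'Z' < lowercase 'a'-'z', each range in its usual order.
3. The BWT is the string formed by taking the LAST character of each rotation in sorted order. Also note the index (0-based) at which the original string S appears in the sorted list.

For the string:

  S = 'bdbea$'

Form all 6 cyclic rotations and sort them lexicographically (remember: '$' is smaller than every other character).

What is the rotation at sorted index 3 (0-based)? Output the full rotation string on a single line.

All 6 rotations (rotation i = S[i:]+S[:i]):
  rot[0] = bdbea$
  rot[1] = dbea$b
  rot[2] = bea$bd
  rot[3] = ea$bdb
  rot[4] = a$bdbe
  rot[5] = $bdbea
Sorted (with $ < everything):
  sorted[0] = $bdbea
  sorted[1] = a$bdbe
  sorted[2] = bdbea$
  sorted[3] = bea$bd
  sorted[4] = dbea$b
  sorted[5] = ea$bdb
sorted[3] = bea$bd

Answer: bea$bd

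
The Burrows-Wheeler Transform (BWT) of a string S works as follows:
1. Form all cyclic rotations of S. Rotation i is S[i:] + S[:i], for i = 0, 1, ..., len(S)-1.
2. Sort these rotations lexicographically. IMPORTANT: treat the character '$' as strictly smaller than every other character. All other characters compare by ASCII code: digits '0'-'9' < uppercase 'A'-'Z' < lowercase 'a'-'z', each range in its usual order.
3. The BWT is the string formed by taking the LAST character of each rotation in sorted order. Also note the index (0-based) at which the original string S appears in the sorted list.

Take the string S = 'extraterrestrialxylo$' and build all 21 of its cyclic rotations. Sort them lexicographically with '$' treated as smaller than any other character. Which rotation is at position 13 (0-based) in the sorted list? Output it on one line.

Answer: rrestrialxylo$extrate

Derivation:
All 21 rotations (rotation i = S[i:]+S[:i]):
  rot[0] = extraterrestrialxylo$
  rot[1] = xtraterrestrialxylo$e
  rot[2] = traterrestrialxylo$ex
  rot[3] = raterrestrialxylo$ext
  rot[4] = aterrestrialxylo$extr
  rot[5] = terrestrialxylo$extra
  rot[6] = errestrialxylo$extrat
  rot[7] = rrestrialxylo$extrate
  rot[8] = restrialxylo$extrater
  rot[9] = estrialxylo$extraterr
  rot[10] = strialxylo$extraterre
  rot[11] = trialxylo$extraterres
  rot[12] = rialxylo$extraterrest
  rot[13] = ialxylo$extraterrestr
  rot[14] = alxylo$extraterrestri
  rot[15] = lxylo$extraterrestria
  rot[16] = xylo$extraterrestrial
  rot[17] = ylo$extraterrestrialx
  rot[18] = lo$extraterrestrialxy
  rot[19] = o$extraterrestrialxyl
  rot[20] = $extraterrestrialxylo
Sorted (with $ < everything):
  sorted[0] = $extraterrestrialxylo
  sorted[1] = alxylo$extraterrestri
  sorted[2] = aterrestrialxylo$extr
  sorted[3] = errestrialxylo$extrat
  sorted[4] = estrialxylo$extraterr
  sorted[5] = extraterrestrialxylo$
  sorted[6] = ialxylo$extraterrestr
  sorted[7] = lo$extraterrestrialxy
  sorted[8] = lxylo$extraterrestria
  sorted[9] = o$extraterrestrialxyl
  sorted[10] = raterrestrialxylo$ext
  sorted[11] = restrialxylo$extrater
  sorted[12] = rialxylo$extraterrest
  sorted[13] = rrestrialxylo$extrate
  sorted[14] = strialxylo$extraterre
  sorted[15] = terrestrialxylo$extra
  sorted[16] = traterrestrialxylo$ex
  sorted[17] = trialxylo$extraterres
  sorted[18] = xtraterrestrialxylo$e
  sorted[19] = xylo$extraterrestrial
  sorted[20] = ylo$extraterrestrialx
sorted[13] = rrestrialxylo$extrate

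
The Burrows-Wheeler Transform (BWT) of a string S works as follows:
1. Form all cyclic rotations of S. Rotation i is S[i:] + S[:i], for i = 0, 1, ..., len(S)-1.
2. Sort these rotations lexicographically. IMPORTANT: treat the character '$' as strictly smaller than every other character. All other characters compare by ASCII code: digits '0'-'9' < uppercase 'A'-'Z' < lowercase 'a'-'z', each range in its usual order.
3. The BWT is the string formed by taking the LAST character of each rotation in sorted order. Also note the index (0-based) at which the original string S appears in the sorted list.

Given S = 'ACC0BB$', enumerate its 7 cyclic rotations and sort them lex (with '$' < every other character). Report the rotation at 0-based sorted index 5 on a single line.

Answer: C0BB$AC

Derivation:
All 7 rotations (rotation i = S[i:]+S[:i]):
  rot[0] = ACC0BB$
  rot[1] = CC0BB$A
  rot[2] = C0BB$AC
  rot[3] = 0BB$ACC
  rot[4] = BB$ACC0
  rot[5] = B$ACC0B
  rot[6] = $ACC0BB
Sorted (with $ < everything):
  sorted[0] = $ACC0BB
  sorted[1] = 0BB$ACC
  sorted[2] = ACC0BB$
  sorted[3] = B$ACC0B
  sorted[4] = BB$ACC0
  sorted[5] = C0BB$AC
  sorted[6] = CC0BB$A
sorted[5] = C0BB$AC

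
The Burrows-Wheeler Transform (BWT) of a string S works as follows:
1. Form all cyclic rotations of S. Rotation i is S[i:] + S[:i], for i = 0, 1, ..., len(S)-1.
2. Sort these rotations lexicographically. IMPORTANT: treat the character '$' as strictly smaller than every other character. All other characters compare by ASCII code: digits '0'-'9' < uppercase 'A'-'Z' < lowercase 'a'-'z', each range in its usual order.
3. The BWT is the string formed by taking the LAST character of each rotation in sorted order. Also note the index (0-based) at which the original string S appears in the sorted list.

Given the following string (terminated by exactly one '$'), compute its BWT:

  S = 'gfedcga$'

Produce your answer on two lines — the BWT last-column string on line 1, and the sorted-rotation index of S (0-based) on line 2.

Answer: agdefgc$
7

Derivation:
All 8 rotations (rotation i = S[i:]+S[:i]):
  rot[0] = gfedcga$
  rot[1] = fedcga$g
  rot[2] = edcga$gf
  rot[3] = dcga$gfe
  rot[4] = cga$gfed
  rot[5] = ga$gfedc
  rot[6] = a$gfedcg
  rot[7] = $gfedcga
Sorted (with $ < everything):
  sorted[0] = $gfedcga  (last char: 'a')
  sorted[1] = a$gfedcg  (last char: 'g')
  sorted[2] = cga$gfed  (last char: 'd')
  sorted[3] = dcga$gfe  (last char: 'e')
  sorted[4] = edcga$gf  (last char: 'f')
  sorted[5] = fedcga$g  (last char: 'g')
  sorted[6] = ga$gfedc  (last char: 'c')
  sorted[7] = gfedcga$  (last char: '$')
Last column: agdefgc$
Original string S is at sorted index 7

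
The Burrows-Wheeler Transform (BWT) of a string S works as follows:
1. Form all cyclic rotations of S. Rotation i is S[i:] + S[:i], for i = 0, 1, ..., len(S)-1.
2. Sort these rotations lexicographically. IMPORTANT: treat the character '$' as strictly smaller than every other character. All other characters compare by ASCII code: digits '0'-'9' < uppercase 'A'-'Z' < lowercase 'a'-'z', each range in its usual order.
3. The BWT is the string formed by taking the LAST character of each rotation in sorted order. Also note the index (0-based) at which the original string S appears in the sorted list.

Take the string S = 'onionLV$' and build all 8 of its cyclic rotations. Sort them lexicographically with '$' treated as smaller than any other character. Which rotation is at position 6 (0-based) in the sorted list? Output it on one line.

Answer: onLV$oni

Derivation:
All 8 rotations (rotation i = S[i:]+S[:i]):
  rot[0] = onionLV$
  rot[1] = nionLV$o
  rot[2] = ionLV$on
  rot[3] = onLV$oni
  rot[4] = nLV$onio
  rot[5] = LV$onion
  rot[6] = V$onionL
  rot[7] = $onionLV
Sorted (with $ < everything):
  sorted[0] = $onionLV
  sorted[1] = LV$onion
  sorted[2] = V$onionL
  sorted[3] = ionLV$on
  sorted[4] = nLV$onio
  sorted[5] = nionLV$o
  sorted[6] = onLV$oni
  sorted[7] = onionLV$
sorted[6] = onLV$oni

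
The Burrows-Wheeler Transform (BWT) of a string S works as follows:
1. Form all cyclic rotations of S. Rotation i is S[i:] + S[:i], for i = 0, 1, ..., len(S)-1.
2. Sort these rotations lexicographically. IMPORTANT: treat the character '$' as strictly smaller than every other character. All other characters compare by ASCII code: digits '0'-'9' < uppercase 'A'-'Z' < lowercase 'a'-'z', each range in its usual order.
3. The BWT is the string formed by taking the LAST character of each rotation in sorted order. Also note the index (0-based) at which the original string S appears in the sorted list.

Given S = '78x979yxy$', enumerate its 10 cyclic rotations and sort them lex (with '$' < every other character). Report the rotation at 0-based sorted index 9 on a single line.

All 10 rotations (rotation i = S[i:]+S[:i]):
  rot[0] = 78x979yxy$
  rot[1] = 8x979yxy$7
  rot[2] = x979yxy$78
  rot[3] = 979yxy$78x
  rot[4] = 79yxy$78x9
  rot[5] = 9yxy$78x97
  rot[6] = yxy$78x979
  rot[7] = xy$78x979y
  rot[8] = y$78x979yx
  rot[9] = $78x979yxy
Sorted (with $ < everything):
  sorted[0] = $78x979yxy
  sorted[1] = 78x979yxy$
  sorted[2] = 79yxy$78x9
  sorted[3] = 8x979yxy$7
  sorted[4] = 979yxy$78x
  sorted[5] = 9yxy$78x97
  sorted[6] = x979yxy$78
  sorted[7] = xy$78x979y
  sorted[8] = y$78x979yx
  sorted[9] = yxy$78x979
sorted[9] = yxy$78x979

Answer: yxy$78x979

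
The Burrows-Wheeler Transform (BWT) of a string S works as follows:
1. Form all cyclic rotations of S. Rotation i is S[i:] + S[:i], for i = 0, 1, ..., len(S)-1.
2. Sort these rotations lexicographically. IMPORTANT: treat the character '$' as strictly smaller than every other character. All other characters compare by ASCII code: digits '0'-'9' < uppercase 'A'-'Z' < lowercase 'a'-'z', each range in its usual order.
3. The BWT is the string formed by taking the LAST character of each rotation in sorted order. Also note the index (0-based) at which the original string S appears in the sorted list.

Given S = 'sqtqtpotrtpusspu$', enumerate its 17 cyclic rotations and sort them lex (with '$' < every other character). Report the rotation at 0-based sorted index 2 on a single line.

Answer: potrtpusspu$sqtqt

Derivation:
All 17 rotations (rotation i = S[i:]+S[:i]):
  rot[0] = sqtqtpotrtpusspu$
  rot[1] = qtqtpotrtpusspu$s
  rot[2] = tqtpotrtpusspu$sq
  rot[3] = qtpotrtpusspu$sqt
  rot[4] = tpotrtpusspu$sqtq
  rot[5] = potrtpusspu$sqtqt
  rot[6] = otrtpusspu$sqtqtp
  rot[7] = trtpusspu$sqtqtpo
  rot[8] = rtpusspu$sqtqtpot
  rot[9] = tpusspu$sqtqtpotr
  rot[10] = pusspu$sqtqtpotrt
  rot[11] = usspu$sqtqtpotrtp
  rot[12] = sspu$sqtqtpotrtpu
  rot[13] = spu$sqtqtpotrtpus
  rot[14] = pu$sqtqtpotrtpuss
  rot[15] = u$sqtqtpotrtpussp
  rot[16] = $sqtqtpotrtpusspu
Sorted (with $ < everything):
  sorted[0] = $sqtqtpotrtpusspu
  sorted[1] = otrtpusspu$sqtqtp
  sorted[2] = potrtpusspu$sqtqt
  sorted[3] = pu$sqtqtpotrtpuss
  sorted[4] = pusspu$sqtqtpotrt
  sorted[5] = qtpotrtpusspu$sqt
  sorted[6] = qtqtpotrtpusspu$s
  sorted[7] = rtpusspu$sqtqtpot
  sorted[8] = spu$sqtqtpotrtpus
  sorted[9] = sqtqtpotrtpusspu$
  sorted[10] = sspu$sqtqtpotrtpu
  sorted[11] = tpotrtpusspu$sqtq
  sorted[12] = tpusspu$sqtqtpotr
  sorted[13] = tqtpotrtpusspu$sq
  sorted[14] = trtpusspu$sqtqtpo
  sorted[15] = u$sqtqtpotrtpussp
  sorted[16] = usspu$sqtqtpotrtp
sorted[2] = potrtpusspu$sqtqt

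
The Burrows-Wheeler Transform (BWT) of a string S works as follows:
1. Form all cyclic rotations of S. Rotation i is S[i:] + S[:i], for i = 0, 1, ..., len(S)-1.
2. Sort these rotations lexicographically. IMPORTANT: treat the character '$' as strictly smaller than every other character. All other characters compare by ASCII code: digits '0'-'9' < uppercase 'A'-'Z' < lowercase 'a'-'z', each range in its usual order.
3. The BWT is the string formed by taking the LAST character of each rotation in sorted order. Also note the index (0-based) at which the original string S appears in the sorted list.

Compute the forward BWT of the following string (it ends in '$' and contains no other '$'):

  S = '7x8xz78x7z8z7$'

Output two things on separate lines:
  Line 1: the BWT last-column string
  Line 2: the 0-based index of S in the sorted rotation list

All 14 rotations (rotation i = S[i:]+S[:i]):
  rot[0] = 7x8xz78x7z8z7$
  rot[1] = x8xz78x7z8z7$7
  rot[2] = 8xz78x7z8z7$7x
  rot[3] = xz78x7z8z7$7x8
  rot[4] = z78x7z8z7$7x8x
  rot[5] = 78x7z8z7$7x8xz
  rot[6] = 8x7z8z7$7x8xz7
  rot[7] = x7z8z7$7x8xz78
  rot[8] = 7z8z7$7x8xz78x
  rot[9] = z8z7$7x8xz78x7
  rot[10] = 8z7$7x8xz78x7z
  rot[11] = z7$7x8xz78x7z8
  rot[12] = 7$7x8xz78x7z8z
  rot[13] = $7x8xz78x7z8z7
Sorted (with $ < everything):
  sorted[0] = $7x8xz78x7z8z7  (last char: '7')
  sorted[1] = 7$7x8xz78x7z8z  (last char: 'z')
  sorted[2] = 78x7z8z7$7x8xz  (last char: 'z')
  sorted[3] = 7x8xz78x7z8z7$  (last char: '$')
  sorted[4] = 7z8z7$7x8xz78x  (last char: 'x')
  sorted[5] = 8x7z8z7$7x8xz7  (last char: '7')
  sorted[6] = 8xz78x7z8z7$7x  (last char: 'x')
  sorted[7] = 8z7$7x8xz78x7z  (last char: 'z')
  sorted[8] = x7z8z7$7x8xz78  (last char: '8')
  sorted[9] = x8xz78x7z8z7$7  (last char: '7')
  sorted[10] = xz78x7z8z7$7x8  (last char: '8')
  sorted[11] = z7$7x8xz78x7z8  (last char: '8')
  sorted[12] = z78x7z8z7$7x8x  (last char: 'x')
  sorted[13] = z8z7$7x8xz78x7  (last char: '7')
Last column: 7zz$x7xz8788x7
Original string S is at sorted index 3

Answer: 7zz$x7xz8788x7
3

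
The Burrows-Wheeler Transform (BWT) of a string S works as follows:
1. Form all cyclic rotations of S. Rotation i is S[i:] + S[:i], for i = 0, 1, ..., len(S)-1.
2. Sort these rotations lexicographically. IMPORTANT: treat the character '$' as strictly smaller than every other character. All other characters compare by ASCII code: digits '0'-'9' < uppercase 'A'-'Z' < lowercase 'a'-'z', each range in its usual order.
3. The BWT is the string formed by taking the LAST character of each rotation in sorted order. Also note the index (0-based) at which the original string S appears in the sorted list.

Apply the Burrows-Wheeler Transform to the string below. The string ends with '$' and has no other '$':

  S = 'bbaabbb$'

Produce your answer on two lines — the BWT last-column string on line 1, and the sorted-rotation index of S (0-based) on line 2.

Answer: bbabbb$a
6

Derivation:
All 8 rotations (rotation i = S[i:]+S[:i]):
  rot[0] = bbaabbb$
  rot[1] = baabbb$b
  rot[2] = aabbb$bb
  rot[3] = abbb$bba
  rot[4] = bbb$bbaa
  rot[5] = bb$bbaab
  rot[6] = b$bbaabb
  rot[7] = $bbaabbb
Sorted (with $ < everything):
  sorted[0] = $bbaabbb  (last char: 'b')
  sorted[1] = aabbb$bb  (last char: 'b')
  sorted[2] = abbb$bba  (last char: 'a')
  sorted[3] = b$bbaabb  (last char: 'b')
  sorted[4] = baabbb$b  (last char: 'b')
  sorted[5] = bb$bbaab  (last char: 'b')
  sorted[6] = bbaabbb$  (last char: '$')
  sorted[7] = bbb$bbaa  (last char: 'a')
Last column: bbabbb$a
Original string S is at sorted index 6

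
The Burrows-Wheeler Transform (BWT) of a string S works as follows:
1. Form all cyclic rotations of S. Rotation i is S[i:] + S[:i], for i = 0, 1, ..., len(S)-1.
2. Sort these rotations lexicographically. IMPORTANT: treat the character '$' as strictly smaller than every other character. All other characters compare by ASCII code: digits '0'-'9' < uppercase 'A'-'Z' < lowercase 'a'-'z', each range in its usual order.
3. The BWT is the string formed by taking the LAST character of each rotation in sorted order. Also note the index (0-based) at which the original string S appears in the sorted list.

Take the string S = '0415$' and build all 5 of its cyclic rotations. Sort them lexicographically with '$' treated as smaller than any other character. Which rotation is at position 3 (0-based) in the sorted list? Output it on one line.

Answer: 415$0

Derivation:
All 5 rotations (rotation i = S[i:]+S[:i]):
  rot[0] = 0415$
  rot[1] = 415$0
  rot[2] = 15$04
  rot[3] = 5$041
  rot[4] = $0415
Sorted (with $ < everything):
  sorted[0] = $0415
  sorted[1] = 0415$
  sorted[2] = 15$04
  sorted[3] = 415$0
  sorted[4] = 5$041
sorted[3] = 415$0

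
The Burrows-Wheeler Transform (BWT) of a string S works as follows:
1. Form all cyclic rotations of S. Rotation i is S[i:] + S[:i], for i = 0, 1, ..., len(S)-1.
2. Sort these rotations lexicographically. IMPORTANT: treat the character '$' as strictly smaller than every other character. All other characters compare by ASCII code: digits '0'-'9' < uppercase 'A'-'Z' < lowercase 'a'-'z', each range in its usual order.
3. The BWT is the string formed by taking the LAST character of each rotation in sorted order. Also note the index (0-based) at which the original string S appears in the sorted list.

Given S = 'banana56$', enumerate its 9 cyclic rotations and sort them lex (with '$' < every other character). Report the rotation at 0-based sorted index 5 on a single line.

Answer: anana56$b

Derivation:
All 9 rotations (rotation i = S[i:]+S[:i]):
  rot[0] = banana56$
  rot[1] = anana56$b
  rot[2] = nana56$ba
  rot[3] = ana56$ban
  rot[4] = na56$bana
  rot[5] = a56$banan
  rot[6] = 56$banana
  rot[7] = 6$banana5
  rot[8] = $banana56
Sorted (with $ < everything):
  sorted[0] = $banana56
  sorted[1] = 56$banana
  sorted[2] = 6$banana5
  sorted[3] = a56$banan
  sorted[4] = ana56$ban
  sorted[5] = anana56$b
  sorted[6] = banana56$
  sorted[7] = na56$bana
  sorted[8] = nana56$ba
sorted[5] = anana56$b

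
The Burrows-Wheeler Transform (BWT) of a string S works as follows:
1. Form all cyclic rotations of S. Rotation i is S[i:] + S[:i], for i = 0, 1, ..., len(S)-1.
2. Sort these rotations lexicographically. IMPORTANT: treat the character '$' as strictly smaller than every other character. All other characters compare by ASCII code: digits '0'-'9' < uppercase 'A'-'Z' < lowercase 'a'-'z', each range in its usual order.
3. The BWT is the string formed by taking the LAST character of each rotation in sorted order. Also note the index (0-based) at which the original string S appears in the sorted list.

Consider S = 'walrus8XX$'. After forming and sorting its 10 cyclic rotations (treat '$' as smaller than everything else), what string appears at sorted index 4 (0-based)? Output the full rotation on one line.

Answer: alrus8XX$w

Derivation:
All 10 rotations (rotation i = S[i:]+S[:i]):
  rot[0] = walrus8XX$
  rot[1] = alrus8XX$w
  rot[2] = lrus8XX$wa
  rot[3] = rus8XX$wal
  rot[4] = us8XX$walr
  rot[5] = s8XX$walru
  rot[6] = 8XX$walrus
  rot[7] = XX$walrus8
  rot[8] = X$walrus8X
  rot[9] = $walrus8XX
Sorted (with $ < everything):
  sorted[0] = $walrus8XX
  sorted[1] = 8XX$walrus
  sorted[2] = X$walrus8X
  sorted[3] = XX$walrus8
  sorted[4] = alrus8XX$w
  sorted[5] = lrus8XX$wa
  sorted[6] = rus8XX$wal
  sorted[7] = s8XX$walru
  sorted[8] = us8XX$walr
  sorted[9] = walrus8XX$
sorted[4] = alrus8XX$w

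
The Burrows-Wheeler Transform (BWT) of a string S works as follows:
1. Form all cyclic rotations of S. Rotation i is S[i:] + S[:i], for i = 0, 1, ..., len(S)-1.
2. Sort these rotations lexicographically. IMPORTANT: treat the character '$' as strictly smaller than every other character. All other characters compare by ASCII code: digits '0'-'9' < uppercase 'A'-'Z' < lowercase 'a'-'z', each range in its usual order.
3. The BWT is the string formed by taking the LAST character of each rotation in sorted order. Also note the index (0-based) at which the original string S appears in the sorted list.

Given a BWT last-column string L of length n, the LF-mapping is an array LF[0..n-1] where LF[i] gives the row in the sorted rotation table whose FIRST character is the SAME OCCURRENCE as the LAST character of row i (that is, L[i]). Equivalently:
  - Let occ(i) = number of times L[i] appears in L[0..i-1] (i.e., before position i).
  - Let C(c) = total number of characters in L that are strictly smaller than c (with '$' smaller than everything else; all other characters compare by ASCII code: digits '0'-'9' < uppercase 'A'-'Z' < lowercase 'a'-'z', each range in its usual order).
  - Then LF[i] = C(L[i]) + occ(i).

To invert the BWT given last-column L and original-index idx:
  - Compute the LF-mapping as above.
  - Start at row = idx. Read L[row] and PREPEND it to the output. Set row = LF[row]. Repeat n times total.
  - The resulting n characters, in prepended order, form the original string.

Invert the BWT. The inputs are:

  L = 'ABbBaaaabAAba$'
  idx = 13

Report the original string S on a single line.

LF mapping: 1 4 11 5 6 7 8 9 12 2 3 13 10 0
Walk LF starting at row 13, prepending L[row]:
  step 1: row=13, L[13]='$', prepend. Next row=LF[13]=0
  step 2: row=0, L[0]='A', prepend. Next row=LF[0]=1
  step 3: row=1, L[1]='B', prepend. Next row=LF[1]=4
  step 4: row=4, L[4]='a', prepend. Next row=LF[4]=6
  step 5: row=6, L[6]='a', prepend. Next row=LF[6]=8
  step 6: row=8, L[8]='b', prepend. Next row=LF[8]=12
  step 7: row=12, L[12]='a', prepend. Next row=LF[12]=10
  step 8: row=10, L[10]='A', prepend. Next row=LF[10]=3
  step 9: row=3, L[3]='B', prepend. Next row=LF[3]=5
  step 10: row=5, L[5]='a', prepend. Next row=LF[5]=7
  step 11: row=7, L[7]='a', prepend. Next row=LF[7]=9
  step 12: row=9, L[9]='A', prepend. Next row=LF[9]=2
  step 13: row=2, L[2]='b', prepend. Next row=LF[2]=11
  step 14: row=11, L[11]='b', prepend. Next row=LF[11]=13
Reversed output: bbAaaBAabaaBA$

Answer: bbAaaBAabaaBA$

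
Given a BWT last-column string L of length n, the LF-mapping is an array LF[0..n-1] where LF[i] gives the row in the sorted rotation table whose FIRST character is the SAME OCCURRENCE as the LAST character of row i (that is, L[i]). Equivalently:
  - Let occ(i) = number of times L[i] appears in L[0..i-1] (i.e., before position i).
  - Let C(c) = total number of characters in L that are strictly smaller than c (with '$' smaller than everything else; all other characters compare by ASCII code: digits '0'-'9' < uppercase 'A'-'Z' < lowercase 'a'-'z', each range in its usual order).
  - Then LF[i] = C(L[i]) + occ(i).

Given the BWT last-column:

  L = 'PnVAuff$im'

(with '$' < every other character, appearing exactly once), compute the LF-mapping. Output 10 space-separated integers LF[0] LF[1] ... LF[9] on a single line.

Char counts: '$':1, 'A':1, 'P':1, 'V':1, 'f':2, 'i':1, 'm':1, 'n':1, 'u':1
C (first-col start): C('$')=0, C('A')=1, C('P')=2, C('V')=3, C('f')=4, C('i')=6, C('m')=7, C('n')=8, C('u')=9
L[0]='P': occ=0, LF[0]=C('P')+0=2+0=2
L[1]='n': occ=0, LF[1]=C('n')+0=8+0=8
L[2]='V': occ=0, LF[2]=C('V')+0=3+0=3
L[3]='A': occ=0, LF[3]=C('A')+0=1+0=1
L[4]='u': occ=0, LF[4]=C('u')+0=9+0=9
L[5]='f': occ=0, LF[5]=C('f')+0=4+0=4
L[6]='f': occ=1, LF[6]=C('f')+1=4+1=5
L[7]='$': occ=0, LF[7]=C('$')+0=0+0=0
L[8]='i': occ=0, LF[8]=C('i')+0=6+0=6
L[9]='m': occ=0, LF[9]=C('m')+0=7+0=7

Answer: 2 8 3 1 9 4 5 0 6 7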